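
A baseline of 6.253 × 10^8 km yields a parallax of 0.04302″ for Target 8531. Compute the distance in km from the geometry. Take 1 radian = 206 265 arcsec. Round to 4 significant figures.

2.998 × 10^15 km

θ = 0.04302″ = 0.04302/206265 = 2.0857 × 10^-7 rad.
d = B/θ = (6.253 × 10^8) / (2.0857 × 10^-7) = 2.9980 × 10^15 km.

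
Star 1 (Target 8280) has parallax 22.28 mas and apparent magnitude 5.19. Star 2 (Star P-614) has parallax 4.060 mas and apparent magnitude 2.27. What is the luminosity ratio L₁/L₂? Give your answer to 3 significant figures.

d₁ = 1/p₁ = 1/0.02228″ = 44.883 pc; d₂ = 1/p₂ = 1/0.004060″ = 246.31 pc.
M₁ = m₁ − 5 log₁₀ d₁ + 5 = 5.19 − 8.2604 + 5 = 1.9296.
M₂ = 2.27 − 11.9574 + 5 = -4.6874.
L₁/L₂ = 10^(0.4(M₂ − M₁)) = 10^(0.4 × (-6.6170)) = 10^(-2.64680) = 0.0022553.

L₁/L₂ = 0.00226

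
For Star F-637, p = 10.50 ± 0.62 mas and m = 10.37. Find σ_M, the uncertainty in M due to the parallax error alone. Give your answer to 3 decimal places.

M = m − 5 log₁₀ d + 5 = m + 5 log₁₀ p + 5, so ∂M/∂p = 5/(p ln 10).
σ_M = (5/ln 10) · (σ_p/p) = 2.1715 × 0.62/10.50 = 2.1715 × 0.059048 = 0.12822.

σ_M = 0.128 mag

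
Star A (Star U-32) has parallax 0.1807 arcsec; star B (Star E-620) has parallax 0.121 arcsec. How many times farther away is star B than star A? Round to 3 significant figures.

1.49

Since d = 1/p, d_B/d_A = p_A/p_B.
= 0.1807 / 0.121 = 1.4934.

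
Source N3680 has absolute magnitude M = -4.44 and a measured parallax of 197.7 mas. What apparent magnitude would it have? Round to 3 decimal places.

d = 1/p = 1/0.1977″ = 5.0582 pc.
m − M = 5 log₁₀ d − 5 = 5 log₁₀(5.0582) − 5 = 3.5200 − 5 = -1.4800.
m = M + (m − M) = -4.44 + (-1.4800) = -5.920.

m = -5.920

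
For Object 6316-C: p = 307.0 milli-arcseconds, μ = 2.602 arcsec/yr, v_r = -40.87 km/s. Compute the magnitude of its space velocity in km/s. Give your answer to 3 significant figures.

d = 1/p = 1/0.3070″ = 3.2573 pc.
v_t = 4.740 μ d = 4.740 × 2.602 × 3.2573 = 40.174 km/s.
v = √(v_r² + v_t²) = √((-40.87)² + 40.174²) = √3284.31 = 57.309 km/s.

57.3 km/s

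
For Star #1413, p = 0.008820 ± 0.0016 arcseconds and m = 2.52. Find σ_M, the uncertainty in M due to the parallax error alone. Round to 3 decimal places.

σ_M = 0.394 mag

M = m − 5 log₁₀ d + 5 = m + 5 log₁₀ p + 5, so ∂M/∂p = 5/(p ln 10).
σ_M = (5/ln 10) · (σ_p/p) = 2.1715 × 0.0016/0.008820 = 2.1715 × 0.18141 = 0.39393.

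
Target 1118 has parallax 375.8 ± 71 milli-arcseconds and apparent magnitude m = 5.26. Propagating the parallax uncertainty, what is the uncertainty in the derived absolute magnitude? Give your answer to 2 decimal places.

M = m − 5 log₁₀ d + 5 = m + 5 log₁₀ p + 5, so ∂M/∂p = 5/(p ln 10).
σ_M = (5/ln 10) · (σ_p/p) = 2.1715 × 71/375.8 = 2.1715 × 0.18893 = 0.41026.

σ_M = 0.41 mag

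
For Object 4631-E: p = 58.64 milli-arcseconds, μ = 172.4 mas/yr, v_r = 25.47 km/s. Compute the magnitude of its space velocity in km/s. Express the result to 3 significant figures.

29.0 km/s

d = 1/p = 1/0.05864″ = 17.053 pc.
μ = 172.4 mas/yr = 0.1724 ″/yr.
v_t = 4.740 μ d = 4.740 × 0.1724 × 17.053 = 13.935 km/s.
v = √(v_r² + v_t²) = √(25.47² + 13.935²) = √842.905 = 29.033 km/s.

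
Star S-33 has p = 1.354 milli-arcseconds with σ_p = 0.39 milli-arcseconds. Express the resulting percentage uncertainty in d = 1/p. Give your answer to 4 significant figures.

For d = 1/p, |σ_d/d| = |σ_p/p|.
σ_p/p = 0.39 / 1.354 = 0.28804 = 28.804%.

28.80%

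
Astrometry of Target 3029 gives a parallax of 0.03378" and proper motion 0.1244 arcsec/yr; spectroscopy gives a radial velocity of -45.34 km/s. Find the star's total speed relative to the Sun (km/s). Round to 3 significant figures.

d = 1/p = 1/0.03378″ = 29.603 pc.
v_t = 4.740 μ d = 4.740 × 0.1244 × 29.603 = 17.456 km/s.
v = √(v_r² + v_t²) = √((-45.34)² + 17.456²) = √2360.43 = 48.584 km/s.

48.6 km/s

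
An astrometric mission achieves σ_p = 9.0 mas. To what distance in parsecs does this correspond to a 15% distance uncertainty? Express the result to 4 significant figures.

σ_d/d = σ_p/p, so the condition is σ_p/p ≤ 0.15, i.e. p ≥ σ_p/0.15.
p_min = 9.0/0.15 = 60 mas = 0.06 arcsec.
d_max = 1/p_min = 1/0.06 = 16.667 pc.

16.67 pc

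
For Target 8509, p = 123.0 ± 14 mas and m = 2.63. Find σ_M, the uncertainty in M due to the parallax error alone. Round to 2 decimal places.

σ_M = 0.25 mag

M = m − 5 log₁₀ d + 5 = m + 5 log₁₀ p + 5, so ∂M/∂p = 5/(p ln 10).
σ_M = (5/ln 10) · (σ_p/p) = 2.1715 × 14/123.0 = 2.1715 × 0.11382 = 0.24716.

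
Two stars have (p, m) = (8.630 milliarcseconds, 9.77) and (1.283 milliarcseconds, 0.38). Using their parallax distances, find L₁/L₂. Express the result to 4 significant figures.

L₁/L₂ = 3.876 × 10^-6

d₁ = 1/p₁ = 1/0.008630″ = 115.87 pc; d₂ = 1/p₂ = 1/0.001283″ = 779.42 pc.
M₁ = m₁ − 5 log₁₀ d₁ + 5 = 9.77 − 10.3199 + 5 = 4.4501.
M₂ = 0.38 − 14.4589 + 5 = -9.0789.
L₁/L₂ = 10^(0.4(M₂ − M₁)) = 10^(0.4 × (-13.5290)) = 10^(-5.41160) = 0.0000038761.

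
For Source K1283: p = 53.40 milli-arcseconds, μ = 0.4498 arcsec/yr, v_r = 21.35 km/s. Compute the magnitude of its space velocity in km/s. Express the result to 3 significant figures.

45.3 km/s

d = 1/p = 1/0.05340″ = 18.727 pc.
v_t = 4.740 μ d = 4.740 × 0.4498 × 18.727 = 39.927 km/s.
v = √(v_r² + v_t²) = √(21.35² + 39.927²) = √2049.99 = 45.277 km/s.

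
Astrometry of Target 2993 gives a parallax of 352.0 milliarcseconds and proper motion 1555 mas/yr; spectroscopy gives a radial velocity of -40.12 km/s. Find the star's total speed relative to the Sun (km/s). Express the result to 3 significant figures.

45.3 km/s

d = 1/p = 1/0.3520″ = 2.8409 pc.
μ = 1555 mas/yr = 1.555 ″/yr.
v_t = 4.740 μ d = 4.740 × 1.555 × 2.8409 = 20.939 km/s.
v = √(v_r² + v_t²) = √((-40.12)² + 20.939²) = √2048.06 = 45.255 km/s.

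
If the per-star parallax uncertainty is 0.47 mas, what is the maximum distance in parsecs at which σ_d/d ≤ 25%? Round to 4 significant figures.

σ_d/d = σ_p/p, so the condition is σ_p/p ≤ 0.25, i.e. p ≥ σ_p/0.25.
p_min = 0.47/0.25 = 1.88 mas = 0.00188 arcsec.
d_max = 1/p_min = 1/0.00188 = 531.91 pc.

531.9 pc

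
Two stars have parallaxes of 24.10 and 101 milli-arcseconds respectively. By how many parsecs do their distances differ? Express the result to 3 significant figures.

31.6 pc

d_A = 1/0.02410″ = 41.494 pc; d_B = 1/0.1010″ = 9.901 pc.
|d_B − d_A| = |9.901 − 41.494| = 31.593 pc.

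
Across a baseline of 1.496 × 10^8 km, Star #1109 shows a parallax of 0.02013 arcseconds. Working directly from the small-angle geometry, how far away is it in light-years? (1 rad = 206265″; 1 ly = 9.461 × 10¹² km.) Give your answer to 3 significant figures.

162 ly

θ = 0.02013″ = 0.02013/206265 = 9.7593 × 10^-8 rad.
d = B/θ = (1.496 × 10^8) / (9.7593 × 10^-8) = 1.5329 × 10^15 km = (1.5329 × 10^15) / (9.461 × 10^12) ly = 162.02 ly.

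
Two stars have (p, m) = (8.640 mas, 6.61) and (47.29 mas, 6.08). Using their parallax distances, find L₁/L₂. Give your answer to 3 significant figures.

L₁/L₂ = 18.4

d₁ = 1/p₁ = 1/0.008640″ = 115.74 pc; d₂ = 1/p₂ = 1/0.04729″ = 21.146 pc.
M₁ = m₁ − 5 log₁₀ d₁ + 5 = 6.61 − 10.3174 + 5 = 1.2926.
M₂ = 6.08 − 6.6261 + 5 = 4.4539.
L₁/L₂ = 10^(0.4(M₂ − M₁)) = 10^(0.4 × 3.1613) = 10^1.26452 = 18.387.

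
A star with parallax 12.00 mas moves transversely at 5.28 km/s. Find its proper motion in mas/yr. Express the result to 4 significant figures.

13.37 mas/yr

d = 1/p = 1/0.01200″ = 83.333 pc.
μ = v_t / (4.74 d) = 5.28 / (4.74 × 83.333) = 5.28 / 395 = 0.013367 ″/yr = 13.367 mas/yr.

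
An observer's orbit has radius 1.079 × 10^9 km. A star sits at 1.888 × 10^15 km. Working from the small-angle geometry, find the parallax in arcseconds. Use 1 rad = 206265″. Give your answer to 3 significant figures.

0.118 arcsec

θ ≈ B/d = (1.079 × 10^9) / (1.888 × 10^15) = 5.7150 × 10^-7 rad.
In arcseconds: 5.7150 × 10^-7 × 206265 = 0.11788″.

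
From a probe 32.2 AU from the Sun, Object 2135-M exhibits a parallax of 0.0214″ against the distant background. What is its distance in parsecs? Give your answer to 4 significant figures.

With baseline B (in AU) and parallax p (in arcsec), d = B/p parsecs.
d = 32.2 / 0.0214 = 1504.7 pc.

1505 pc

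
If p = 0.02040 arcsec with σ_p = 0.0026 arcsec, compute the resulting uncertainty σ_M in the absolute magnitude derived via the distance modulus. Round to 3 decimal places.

σ_M = 0.277 mag

M = m − 5 log₁₀ d + 5 = m + 5 log₁₀ p + 5, so ∂M/∂p = 5/(p ln 10).
σ_M = (5/ln 10) · (σ_p/p) = 2.1715 × 0.0026/0.02040 = 2.1715 × 0.12745 = 0.27676.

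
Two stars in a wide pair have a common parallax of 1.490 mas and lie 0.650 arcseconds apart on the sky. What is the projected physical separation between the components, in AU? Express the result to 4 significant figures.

d = 1/p = 1/0.001490″ = 671.14 pc.
At distance d (pc), an angle of θ arcsec spans θ·d AU: s = 0.650 × 671.14 = 436.24 AU.

436.2 AU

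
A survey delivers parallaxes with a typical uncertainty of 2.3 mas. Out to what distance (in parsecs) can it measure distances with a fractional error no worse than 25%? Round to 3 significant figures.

109 pc

σ_d/d = σ_p/p, so the condition is σ_p/p ≤ 0.25, i.e. p ≥ σ_p/0.25.
p_min = 2.3/0.25 = 9.2 mas = 0.0092 arcsec.
d_max = 1/p_min = 1/0.0092 = 108.7 pc.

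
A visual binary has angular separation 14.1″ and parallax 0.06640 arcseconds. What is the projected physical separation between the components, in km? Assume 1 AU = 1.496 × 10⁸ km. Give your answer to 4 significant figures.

3.177 × 10^10 km

d = 1/p = 1/0.06640″ = 15.06 pc.
At distance d (pc), an angle of θ arcsec spans θ·d AU: s = 14.1 × 15.06 = 212.35 AU.
= 212.35 × 1.496 × 10⁸ km = 3.1768 × 10^10 km.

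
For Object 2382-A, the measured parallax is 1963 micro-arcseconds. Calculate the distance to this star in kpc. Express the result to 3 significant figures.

p = 1963 micro-arcseconds = 0.001963 arcsec.
d = 1/p = 1/0.001963 = 509.42 pc.
= 0.50942 kpc.

0.509 kpc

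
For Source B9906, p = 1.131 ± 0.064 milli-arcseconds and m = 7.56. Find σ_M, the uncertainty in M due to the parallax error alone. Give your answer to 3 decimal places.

M = m − 5 log₁₀ d + 5 = m + 5 log₁₀ p + 5, so ∂M/∂p = 5/(p ln 10).
σ_M = (5/ln 10) · (σ_p/p) = 2.1715 × 0.064/1.131 = 2.1715 × 0.056587 = 0.12288.

σ_M = 0.123 mag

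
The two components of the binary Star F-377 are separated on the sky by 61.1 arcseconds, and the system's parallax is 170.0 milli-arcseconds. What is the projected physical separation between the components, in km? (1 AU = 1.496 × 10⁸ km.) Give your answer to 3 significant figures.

d = 1/p = 1/0.1700″ = 5.8824 pc.
At distance d (pc), an angle of θ arcsec spans θ·d AU: s = 61.1 × 5.8824 = 359.41 AU.
= 359.41 × 1.496 × 10⁸ km = 5.3768 × 10^10 km.

5.38 × 10^10 km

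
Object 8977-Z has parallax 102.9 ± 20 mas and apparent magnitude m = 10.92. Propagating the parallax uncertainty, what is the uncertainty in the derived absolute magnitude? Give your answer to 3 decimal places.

σ_M = 0.422 mag

M = m − 5 log₁₀ d + 5 = m + 5 log₁₀ p + 5, so ∂M/∂p = 5/(p ln 10).
σ_M = (5/ln 10) · (σ_p/p) = 2.1715 × 20/102.9 = 2.1715 × 0.19436 = 0.42205.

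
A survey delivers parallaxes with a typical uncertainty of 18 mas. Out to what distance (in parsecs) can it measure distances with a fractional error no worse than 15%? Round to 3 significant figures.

8.33 pc

σ_d/d = σ_p/p, so the condition is σ_p/p ≤ 0.15, i.e. p ≥ σ_p/0.15.
p_min = 18/0.15 = 120 mas = 0.12 arcsec.
d_max = 1/p_min = 1/0.12 = 8.3333 pc.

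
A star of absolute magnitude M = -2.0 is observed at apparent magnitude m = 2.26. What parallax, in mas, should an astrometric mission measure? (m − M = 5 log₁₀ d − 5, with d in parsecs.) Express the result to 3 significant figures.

14.1 mas

m − M = 2.26 − (-2.0) = 4.26.
d = 10^((m−M)/5 + 1) = 10^1.852 = 71.121 pc.
p = 1/d = 1/71.121 = 0.014061 arcsec = 14.061 mas.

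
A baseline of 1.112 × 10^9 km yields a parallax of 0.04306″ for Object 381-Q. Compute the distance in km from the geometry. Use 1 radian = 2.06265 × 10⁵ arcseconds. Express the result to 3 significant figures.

5.33 × 10^15 km

θ = 0.04306″ = 0.04306/206265 = 2.0876 × 10^-7 rad.
d = B/θ = (1.112 × 10^9) / (2.0876 × 10^-7) = 5.3267 × 10^15 km.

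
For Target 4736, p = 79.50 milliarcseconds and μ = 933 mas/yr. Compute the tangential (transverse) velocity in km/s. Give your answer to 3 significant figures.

55.6 km/s

d = 1/p = 1/0.07950″ = 12.579 pc.
μ = 933 mas/yr = 0.933 ″/yr.
v_t = 4.74 × μ × d = 4.74 × 0.933 × 12.579 = 55.63 km/s.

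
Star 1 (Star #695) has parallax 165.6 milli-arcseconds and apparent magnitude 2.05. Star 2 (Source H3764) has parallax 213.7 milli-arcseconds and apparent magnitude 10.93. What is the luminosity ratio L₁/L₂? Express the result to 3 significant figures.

L₁/L₂ = 5940

d₁ = 1/p₁ = 1/0.1656″ = 6.0386 pc; d₂ = 1/p₂ = 1/0.2137″ = 4.6795 pc.
M₁ = m₁ − 5 log₁₀ d₁ + 5 = 2.05 − 3.9047 + 5 = 3.1453.
M₂ = 10.93 − 3.3510 + 5 = 12.5790.
L₁/L₂ = 10^(0.4(M₂ − M₁)) = 10^(0.4 × 9.4337) = 10^3.77348 = 5935.8.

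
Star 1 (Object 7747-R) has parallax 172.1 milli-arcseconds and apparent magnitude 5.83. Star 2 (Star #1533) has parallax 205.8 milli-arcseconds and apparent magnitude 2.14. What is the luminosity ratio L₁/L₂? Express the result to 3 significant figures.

L₁/L₂ = 0.0478

d₁ = 1/p₁ = 1/0.1721″ = 5.8106 pc; d₂ = 1/p₂ = 1/0.2058″ = 4.8591 pc.
M₁ = m₁ − 5 log₁₀ d₁ + 5 = 5.83 − 3.8211 + 5 = 7.0089.
M₂ = 2.14 − 3.4328 + 5 = 3.7072.
L₁/L₂ = 10^(0.4(M₂ − M₁)) = 10^(0.4 × (-3.3017)) = 10^(-1.32068) = 0.047788.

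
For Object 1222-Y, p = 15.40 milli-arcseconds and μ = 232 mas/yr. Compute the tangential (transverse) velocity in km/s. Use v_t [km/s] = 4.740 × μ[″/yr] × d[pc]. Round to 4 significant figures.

d = 1/p = 1/0.01540″ = 64.935 pc.
μ = 232 mas/yr = 0.232 ″/yr.
v_t = 4.74 × μ × d = 4.74 × 0.232 × 64.935 = 71.408 km/s.

71.41 km/s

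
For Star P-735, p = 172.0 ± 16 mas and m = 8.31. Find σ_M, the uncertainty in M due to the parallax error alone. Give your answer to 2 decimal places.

M = m − 5 log₁₀ d + 5 = m + 5 log₁₀ p + 5, so ∂M/∂p = 5/(p ln 10).
σ_M = (5/ln 10) · (σ_p/p) = 2.1715 × 16/172.0 = 2.1715 × 0.093023 = 0.202.

σ_M = 0.20 mag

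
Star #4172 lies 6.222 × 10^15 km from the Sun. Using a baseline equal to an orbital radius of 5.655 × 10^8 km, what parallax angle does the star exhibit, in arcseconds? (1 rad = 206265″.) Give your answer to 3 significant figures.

0.0187 arcsec

θ ≈ B/d = (5.655 × 10^8) / (6.222 × 10^15) = 9.0887 × 10^-8 rad.
In arcseconds: 9.0887 × 10^-8 × 206265 = 0.018747″.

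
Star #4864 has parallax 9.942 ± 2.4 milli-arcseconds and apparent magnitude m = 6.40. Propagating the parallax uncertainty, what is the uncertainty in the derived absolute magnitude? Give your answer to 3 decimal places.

M = m − 5 log₁₀ d + 5 = m + 5 log₁₀ p + 5, so ∂M/∂p = 5/(p ln 10).
σ_M = (5/ln 10) · (σ_p/p) = 2.1715 × 2.4/9.942 = 2.1715 × 0.2414 = 0.5242.

σ_M = 0.524 mag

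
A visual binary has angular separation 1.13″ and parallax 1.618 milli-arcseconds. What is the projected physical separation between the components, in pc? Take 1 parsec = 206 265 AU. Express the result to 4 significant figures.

d = 1/p = 1/0.001618″ = 618.05 pc.
At distance d (pc), an angle of θ arcsec spans θ·d AU: s = 1.13 × 618.05 = 698.4 AU.
= 698.4 / 206265 = 0.0033859 pc.

0.003386 pc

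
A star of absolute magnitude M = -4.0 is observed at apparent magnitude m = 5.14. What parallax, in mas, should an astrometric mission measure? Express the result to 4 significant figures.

1.486 mas

m − M = 5.14 − (-4.0) = 9.14.
d = 10^((m−M)/5 + 1) = 10^2.828 = 672.98 pc.
p = 1/d = 1/672.98 = 0.0014859 arcsec = 1.4859 mas.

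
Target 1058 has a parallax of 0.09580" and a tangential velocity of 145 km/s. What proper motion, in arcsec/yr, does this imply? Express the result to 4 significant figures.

d = 1/p = 1/0.09580″ = 10.438 pc.
μ = v_t / (4.74 d) = 145 / (4.74 × 10.438) = 145 / 49.476 = 2.9307 ″/yr.

2.931 arcsec/yr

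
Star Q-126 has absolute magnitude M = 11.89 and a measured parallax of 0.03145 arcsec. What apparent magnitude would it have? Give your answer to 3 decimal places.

m = 14.402

d = 1/p = 1/0.03145″ = 31.797 pc.
m − M = 5 log₁₀ d − 5 = 5 log₁₀(31.797) − 5 = 7.5119 − 5 = 2.5119.
m = M + (m − M) = 11.89 + 2.5119 = 14.402.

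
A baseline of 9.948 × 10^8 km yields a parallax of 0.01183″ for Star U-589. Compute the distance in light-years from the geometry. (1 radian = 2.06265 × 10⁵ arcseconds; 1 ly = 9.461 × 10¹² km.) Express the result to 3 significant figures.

θ = 0.01183″ = 0.01183/206265 = 5.7353 × 10^-8 rad.
d = B/θ = (9.948 × 10^8) / (5.7353 × 10^-8) = 1.7345 × 10^16 km = (1.7345 × 10^16) / (9.461 × 10^12) ly = 1833.3 ly.

1830 ly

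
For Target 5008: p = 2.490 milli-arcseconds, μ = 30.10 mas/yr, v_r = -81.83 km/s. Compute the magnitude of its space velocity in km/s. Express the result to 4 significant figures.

99.90 km/s

d = 1/p = 1/0.002490″ = 401.61 pc.
μ = 30.10 mas/yr = 0.03010 ″/yr.
v_t = 4.740 μ d = 4.740 × 0.03010 × 401.61 = 57.299 km/s.
v = √(v_r² + v_t²) = √((-81.83)² + 57.299²) = √9979.32 = 99.897 km/s.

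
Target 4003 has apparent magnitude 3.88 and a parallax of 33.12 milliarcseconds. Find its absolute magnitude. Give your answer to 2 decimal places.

M = 1.48

d = 1/p = 1/0.03312″ = 30.193 pc.
m − M = 5 log₁₀(30.193) − 5 = 7.3995 − 5 = 2.3995.
M = m − (m − M) = 3.88 − 2.3995 = 1.48.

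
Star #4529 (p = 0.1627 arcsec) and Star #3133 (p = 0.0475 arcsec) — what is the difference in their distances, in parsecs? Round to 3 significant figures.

d_A = 1/0.1627″ = 6.1463 pc; d_B = 1/0.04750″ = 21.053 pc.
|d_B − d_A| = |21.053 − 6.1463| = 14.907 pc.

14.9 pc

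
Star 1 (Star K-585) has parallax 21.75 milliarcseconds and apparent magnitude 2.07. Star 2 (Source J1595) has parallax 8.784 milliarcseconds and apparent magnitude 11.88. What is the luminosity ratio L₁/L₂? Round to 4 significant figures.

L₁/L₂ = 1369

d₁ = 1/p₁ = 1/0.02175″ = 45.977 pc; d₂ = 1/p₂ = 1/0.008784″ = 113.84 pc.
M₁ = m₁ − 5 log₁₀ d₁ + 5 = 2.07 − 8.3127 + 5 = -1.2427.
M₂ = 11.88 − 10.2815 + 5 = 6.5985.
L₁/L₂ = 10^(0.4(M₂ − M₁)) = 10^(0.4 × 7.8412) = 10^3.13648 = 1369.2.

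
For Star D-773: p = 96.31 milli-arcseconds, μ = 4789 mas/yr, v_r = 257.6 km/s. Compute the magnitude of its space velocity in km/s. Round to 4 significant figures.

d = 1/p = 1/0.09631″ = 10.383 pc.
μ = 4789 mas/yr = 4.789 ″/yr.
v_t = 4.740 μ d = 4.740 × 4.789 × 10.383 = 235.69 km/s.
v = √(v_r² + v_t²) = √(257.6² + 235.69²) = √121908 = 349.15 km/s.

349.2 km/s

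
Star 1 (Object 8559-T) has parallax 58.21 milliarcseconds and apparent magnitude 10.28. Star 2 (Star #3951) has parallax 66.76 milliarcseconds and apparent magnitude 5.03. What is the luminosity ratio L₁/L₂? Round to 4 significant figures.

d₁ = 1/p₁ = 1/0.05821″ = 17.179 pc; d₂ = 1/p₂ = 1/0.06676″ = 14.979 pc.
M₁ = m₁ − 5 log₁₀ d₁ + 5 = 10.28 − 6.1750 + 5 = 9.1050.
M₂ = 5.03 − 5.8774 + 5 = 4.1526.
L₁/L₂ = 10^(0.4(M₂ − M₁)) = 10^(0.4 × (-4.9524)) = 10^(-1.98096) = 0.010448.

L₁/L₂ = 0.01045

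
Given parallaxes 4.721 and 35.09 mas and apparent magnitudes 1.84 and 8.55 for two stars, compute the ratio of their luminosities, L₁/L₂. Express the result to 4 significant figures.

L₁/L₂ = 26690

d₁ = 1/p₁ = 1/0.004721″ = 211.82 pc; d₂ = 1/p₂ = 1/0.03509″ = 28.498 pc.
M₁ = m₁ − 5 log₁₀ d₁ + 5 = 1.84 − 11.6298 + 5 = -4.7898.
M₂ = 8.55 − 7.2741 + 5 = 6.2759.
L₁/L₂ = 10^(0.4(M₂ − M₁)) = 10^(0.4 × 11.0657) = 10^4.42628 = 26686.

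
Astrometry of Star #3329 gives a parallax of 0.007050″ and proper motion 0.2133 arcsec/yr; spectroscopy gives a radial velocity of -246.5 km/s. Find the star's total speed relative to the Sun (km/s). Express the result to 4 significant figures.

d = 1/p = 1/0.007050″ = 141.84 pc.
v_t = 4.740 μ d = 4.740 × 0.2133 × 141.84 = 143.41 km/s.
v = √(v_r² + v_t²) = √((-246.5)² + 143.41²) = √81328.7 = 285.18 km/s.

285.2 km/s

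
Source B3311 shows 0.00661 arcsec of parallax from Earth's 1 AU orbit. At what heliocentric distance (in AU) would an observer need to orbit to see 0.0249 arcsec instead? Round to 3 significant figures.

Parallax scales linearly with baseline: p ∝ B, so B = p_target / p_Earth × 1 AU.
B = 0.0249 / 0.00661 = 3.767 AU.

3.77 AU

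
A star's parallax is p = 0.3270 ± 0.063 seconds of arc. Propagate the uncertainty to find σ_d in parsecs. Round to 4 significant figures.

d = 1/p, so σ_d = σ_p / p².
σ_d = 0.0630 / (0.3270)² = 0.0630 / 0.10693 = 0.58917 pc.

0.5892 pc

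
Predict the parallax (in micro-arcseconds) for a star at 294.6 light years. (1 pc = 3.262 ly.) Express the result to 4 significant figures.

d = 294.6 ly ÷ 3.262 = 90.313 pc.
p = 1/d = 1/90.313 = 0.011073 arcsec.
= 0.011073 × 10⁶ = 11073 μas.

11070 μas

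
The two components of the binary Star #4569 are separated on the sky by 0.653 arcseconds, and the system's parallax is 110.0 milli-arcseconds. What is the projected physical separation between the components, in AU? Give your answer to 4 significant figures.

5.936 AU

d = 1/p = 1/0.1100″ = 9.0909 pc.
At distance d (pc), an angle of θ arcsec spans θ·d AU: s = 0.653 × 9.0909 = 5.9364 AU.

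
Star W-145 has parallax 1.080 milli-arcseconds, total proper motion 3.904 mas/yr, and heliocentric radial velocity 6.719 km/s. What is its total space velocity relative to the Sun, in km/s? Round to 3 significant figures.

18.4 km/s

d = 1/p = 1/0.001080″ = 925.93 pc.
μ = 3.904 mas/yr = 0.003904 ″/yr.
v_t = 4.740 μ d = 4.740 × 0.003904 × 925.93 = 17.134 km/s.
v = √(v_r² + v_t²) = √(6.719² + 17.134²) = √338.719 = 18.404 km/s.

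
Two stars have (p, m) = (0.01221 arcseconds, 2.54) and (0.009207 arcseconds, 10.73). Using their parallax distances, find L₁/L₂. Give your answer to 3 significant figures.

d₁ = 1/p₁ = 1/0.01221″ = 81.9 pc; d₂ = 1/p₂ = 1/0.009207″ = 108.61 pc.
M₁ = m₁ − 5 log₁₀ d₁ + 5 = 2.54 − 9.5664 + 5 = -2.0264.
M₂ = 10.73 − 10.1793 + 5 = 5.5507.
L₁/L₂ = 10^(0.4(M₂ − M₁)) = 10^(0.4 × 7.5771) = 10^3.03084 = 1073.6.

L₁/L₂ = 1070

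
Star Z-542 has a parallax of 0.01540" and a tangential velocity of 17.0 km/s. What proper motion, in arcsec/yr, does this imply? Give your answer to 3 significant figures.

0.0552 arcsec/yr

d = 1/p = 1/0.01540″ = 64.935 pc.
μ = v_t / (4.74 d) = 17.0 / (4.74 × 64.935) = 17.0 / 307.79 = 0.055232 ″/yr.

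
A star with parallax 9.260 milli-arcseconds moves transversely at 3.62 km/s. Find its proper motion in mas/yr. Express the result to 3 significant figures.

7.07 mas/yr

d = 1/p = 1/0.009260″ = 107.99 pc.
μ = v_t / (4.74 d) = 3.62 / (4.74 × 107.99) = 3.62 / 511.87 = 0.0070721 ″/yr = 7.0721 mas/yr.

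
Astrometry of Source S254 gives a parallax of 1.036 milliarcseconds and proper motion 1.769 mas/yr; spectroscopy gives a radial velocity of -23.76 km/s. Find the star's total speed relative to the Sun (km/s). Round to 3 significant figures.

d = 1/p = 1/0.001036″ = 965.25 pc.
μ = 1.769 mas/yr = 0.001769 ″/yr.
v_t = 4.740 μ d = 4.740 × 0.001769 × 965.25 = 8.0937 km/s.
v = √(v_r² + v_t²) = √((-23.76)² + 8.0937²) = √630.046 = 25.101 km/s.

25.1 km/s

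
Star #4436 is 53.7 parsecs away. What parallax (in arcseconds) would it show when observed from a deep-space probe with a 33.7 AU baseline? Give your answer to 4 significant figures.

p (arcsec) = B (AU) / d (pc).
p = 33.7 / 53.7 = 0.62756 arcsec.

0.6276 arcsec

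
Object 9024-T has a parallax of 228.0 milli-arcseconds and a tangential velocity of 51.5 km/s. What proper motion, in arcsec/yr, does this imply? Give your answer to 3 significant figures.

d = 1/p = 1/0.2280″ = 4.386 pc.
μ = v_t / (4.74 d) = 51.5 / (4.74 × 4.386) = 51.5 / 20.79 = 2.4772 ″/yr.

2.48 arcsec/yr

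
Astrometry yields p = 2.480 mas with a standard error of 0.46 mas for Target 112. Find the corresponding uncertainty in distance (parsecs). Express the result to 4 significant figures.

d = 1/p, so σ_d = σ_p / p².
σ_d = 0.000460 / (0.002480)² = 0.000460 / 0.0000061504 = 74.792 pc.

74.79 pc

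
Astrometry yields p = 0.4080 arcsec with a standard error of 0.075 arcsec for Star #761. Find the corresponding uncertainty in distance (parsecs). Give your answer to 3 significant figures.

d = 1/p, so σ_d = σ_p / p².
σ_d = 0.0750 / (0.4080)² = 0.0750 / 0.16646 = 0.45056 pc.

0.451 pc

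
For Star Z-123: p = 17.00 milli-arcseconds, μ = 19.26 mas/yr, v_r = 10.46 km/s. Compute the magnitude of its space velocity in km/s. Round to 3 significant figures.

d = 1/p = 1/0.01700″ = 58.824 pc.
μ = 19.26 mas/yr = 0.01926 ″/yr.
v_t = 4.740 μ d = 4.740 × 0.01926 × 58.824 = 5.3702 km/s.
v = √(v_r² + v_t²) = √(10.46² + 5.3702²) = √138.251 = 11.758 km/s.

11.8 km/s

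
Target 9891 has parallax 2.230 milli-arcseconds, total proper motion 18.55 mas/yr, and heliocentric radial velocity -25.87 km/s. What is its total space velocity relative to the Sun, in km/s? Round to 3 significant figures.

d = 1/p = 1/0.002230″ = 448.43 pc.
μ = 18.55 mas/yr = 0.01855 ″/yr.
v_t = 4.740 μ d = 4.740 × 0.01855 × 448.43 = 39.429 km/s.
v = √(v_r² + v_t²) = √((-25.87)² + 39.429²) = √2223.9 = 47.158 km/s.

47.2 km/s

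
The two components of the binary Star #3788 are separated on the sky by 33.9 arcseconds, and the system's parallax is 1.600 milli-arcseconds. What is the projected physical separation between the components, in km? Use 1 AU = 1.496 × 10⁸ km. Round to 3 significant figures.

3.17 × 10^12 km

d = 1/p = 1/0.001600″ = 625 pc.
At distance d (pc), an angle of θ arcsec spans θ·d AU: s = 33.9 × 625 = 21188 AU.
= 21188 × 1.496 × 10⁸ km = 3.1697 × 10^12 km.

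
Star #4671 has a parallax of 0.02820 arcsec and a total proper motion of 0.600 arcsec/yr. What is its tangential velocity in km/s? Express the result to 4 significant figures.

100.9 km/s

d = 1/p = 1/0.02820″ = 35.461 pc.
v_t = 4.74 × μ × d = 4.74 × 0.600 × 35.461 = 100.85 km/s.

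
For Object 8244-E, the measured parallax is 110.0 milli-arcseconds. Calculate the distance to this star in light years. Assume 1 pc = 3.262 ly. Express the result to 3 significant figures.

29.7 light years

p = 110.0 milli-arcseconds = 0.1100 arcsec.
d = 1/p = 1/0.1100 = 9.0909 pc.
In light-years: 9.0909 × 3.262 = 29.655 ly.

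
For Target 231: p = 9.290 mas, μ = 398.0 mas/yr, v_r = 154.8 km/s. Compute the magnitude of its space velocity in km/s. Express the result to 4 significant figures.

255.3 km/s

d = 1/p = 1/0.009290″ = 107.64 pc.
μ = 398.0 mas/yr = 0.3980 ″/yr.
v_t = 4.740 μ d = 4.740 × 0.3980 × 107.64 = 203.07 km/s.
v = √(v_r² + v_t²) = √(154.8² + 203.07²) = √65200.5 = 255.34 km/s.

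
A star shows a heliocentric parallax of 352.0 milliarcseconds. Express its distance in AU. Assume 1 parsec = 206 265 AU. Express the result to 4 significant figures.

586000 AU

p = 352.0 milliarcseconds = 0.3520 arcsec.
d = 1/p = 1/0.3520 = 2.8409 pc.
In AU: 2.8409 × 206265 = 5.8598 × 10^5 AU.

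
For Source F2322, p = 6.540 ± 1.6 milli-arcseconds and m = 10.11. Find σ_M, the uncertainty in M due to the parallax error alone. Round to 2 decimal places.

σ_M = 0.53 mag

M = m − 5 log₁₀ d + 5 = m + 5 log₁₀ p + 5, so ∂M/∂p = 5/(p ln 10).
σ_M = (5/ln 10) · (σ_p/p) = 2.1715 × 1.6/6.540 = 2.1715 × 0.24465 = 0.53126.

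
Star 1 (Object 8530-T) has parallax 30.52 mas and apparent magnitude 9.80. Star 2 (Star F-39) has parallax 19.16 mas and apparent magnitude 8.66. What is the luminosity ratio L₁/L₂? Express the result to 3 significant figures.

L₁/L₂ = 0.138

d₁ = 1/p₁ = 1/0.03052″ = 32.765 pc; d₂ = 1/p₂ = 1/0.01916″ = 52.192 pc.
M₁ = m₁ − 5 log₁₀ d₁ + 5 = 9.80 − 7.5771 + 5 = 7.2229.
M₂ = 8.66 − 8.5880 + 5 = 5.0720.
L₁/L₂ = 10^(0.4(M₂ − M₁)) = 10^(0.4 × (-2.1509)) = 10^(-0.86036) = 0.13792.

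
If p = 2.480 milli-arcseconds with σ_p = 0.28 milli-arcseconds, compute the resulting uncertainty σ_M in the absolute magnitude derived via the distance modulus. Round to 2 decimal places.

σ_M = 0.25 mag

M = m − 5 log₁₀ d + 5 = m + 5 log₁₀ p + 5, so ∂M/∂p = 5/(p ln 10).
σ_M = (5/ln 10) · (σ_p/p) = 2.1715 × 0.28/2.480 = 2.1715 × 0.1129 = 0.24516.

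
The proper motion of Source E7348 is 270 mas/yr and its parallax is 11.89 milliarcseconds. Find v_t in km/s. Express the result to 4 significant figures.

d = 1/p = 1/0.01189″ = 84.104 pc.
μ = 270 mas/yr = 0.270 ″/yr.
v_t = 4.74 × μ × d = 4.74 × 0.270 × 84.104 = 107.64 km/s.

107.6 km/s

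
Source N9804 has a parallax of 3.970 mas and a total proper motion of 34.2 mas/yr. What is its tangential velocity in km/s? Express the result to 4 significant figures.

d = 1/p = 1/0.003970″ = 251.89 pc.
μ = 34.2 mas/yr = 0.0342 ″/yr.
v_t = 4.74 × μ × d = 4.74 × 0.0342 × 251.89 = 40.833 km/s.

40.83 km/s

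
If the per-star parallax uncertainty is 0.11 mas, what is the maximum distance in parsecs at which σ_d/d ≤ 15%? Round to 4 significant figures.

1364 pc

σ_d/d = σ_p/p, so the condition is σ_p/p ≤ 0.15, i.e. p ≥ σ_p/0.15.
p_min = 0.11/0.15 = 0.73333 mas = 0.00073333 arcsec.
d_max = 1/p_min = 1/0.00073333 = 1363.6 pc.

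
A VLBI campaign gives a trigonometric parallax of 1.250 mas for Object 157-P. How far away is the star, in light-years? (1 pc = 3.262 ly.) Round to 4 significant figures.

p = 1.250 mas = 0.001250 arcsec.
d = 1/p = 1/0.001250 = 800 pc.
In light-years: 800 × 3.262 = 2609.6 ly.

2610 light years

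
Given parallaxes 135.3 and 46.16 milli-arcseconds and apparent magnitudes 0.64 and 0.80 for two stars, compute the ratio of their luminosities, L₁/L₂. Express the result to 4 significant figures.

L₁/L₂ = 0.1349

d₁ = 1/p₁ = 1/0.1353″ = 7.391 pc; d₂ = 1/p₂ = 1/0.04616″ = 21.664 pc.
M₁ = m₁ − 5 log₁₀ d₁ + 5 = 0.64 − 4.3435 + 5 = 1.2965.
M₂ = 0.80 − 6.6787 + 5 = -0.8787.
L₁/L₂ = 10^(0.4(M₂ − M₁)) = 10^(0.4 × (-2.1752)) = 10^(-0.87008) = 0.13487.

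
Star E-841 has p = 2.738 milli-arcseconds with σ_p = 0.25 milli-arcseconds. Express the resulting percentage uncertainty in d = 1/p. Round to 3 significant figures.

9.13%

For d = 1/p, |σ_d/d| = |σ_p/p|.
σ_p/p = 0.25 / 2.738 = 0.091308 = 9.1308%.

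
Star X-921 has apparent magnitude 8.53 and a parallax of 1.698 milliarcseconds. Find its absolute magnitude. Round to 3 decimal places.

d = 1/p = 1/0.001698″ = 588.93 pc.
m − M = 5 log₁₀(588.93) − 5 = 13.8503 − 5 = 8.8503.
M = m − (m − M) = 8.53 − 8.8503 = -0.320.

M = -0.320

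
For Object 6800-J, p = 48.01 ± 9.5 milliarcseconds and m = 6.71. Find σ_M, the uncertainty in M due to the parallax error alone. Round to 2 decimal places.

M = m − 5 log₁₀ d + 5 = m + 5 log₁₀ p + 5, so ∂M/∂p = 5/(p ln 10).
σ_M = (5/ln 10) · (σ_p/p) = 2.1715 × 9.5/48.01 = 2.1715 × 0.19788 = 0.4297.

σ_M = 0.43 mag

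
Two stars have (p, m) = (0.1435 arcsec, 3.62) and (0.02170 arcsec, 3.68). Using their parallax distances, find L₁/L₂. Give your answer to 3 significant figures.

L₁/L₂ = 0.0242

d₁ = 1/p₁ = 1/0.1435″ = 6.9686 pc; d₂ = 1/p₂ = 1/0.02170″ = 46.083 pc.
M₁ = m₁ − 5 log₁₀ d₁ + 5 = 3.62 − 4.2157 + 5 = 4.4043.
M₂ = 3.68 − 8.3177 + 5 = 0.3623.
L₁/L₂ = 10^(0.4(M₂ − M₁)) = 10^(0.4 × (-4.0420)) = 10^(-1.61680) = 0.024166.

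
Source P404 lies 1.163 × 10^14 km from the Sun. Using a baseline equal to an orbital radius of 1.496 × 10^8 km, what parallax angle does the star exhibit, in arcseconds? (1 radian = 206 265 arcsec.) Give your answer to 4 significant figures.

0.2653 arcsec

θ ≈ B/d = (1.496 × 10^8) / (1.163 × 10^14) = 1.2863 × 10^-6 rad.
In arcseconds: 1.2863 × 10^-6 × 206265 = 0.26532″.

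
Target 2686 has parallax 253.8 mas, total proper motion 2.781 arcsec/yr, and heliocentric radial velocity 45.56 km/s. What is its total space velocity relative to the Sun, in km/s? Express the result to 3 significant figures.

d = 1/p = 1/0.2538″ = 3.9401 pc.
v_t = 4.740 μ d = 4.740 × 2.781 × 3.9401 = 51.938 km/s.
v = √(v_r² + v_t²) = √(45.56² + 51.938²) = √4773.27 = 69.089 km/s.

69.1 km/s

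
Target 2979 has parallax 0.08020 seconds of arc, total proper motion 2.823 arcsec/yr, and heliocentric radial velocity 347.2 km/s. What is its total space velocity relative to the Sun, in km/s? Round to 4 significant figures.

d = 1/p = 1/0.08020″ = 12.469 pc.
v_t = 4.740 μ d = 4.740 × 2.823 × 12.469 = 166.85 km/s.
v = √(v_r² + v_t²) = √(347.2² + 166.85²) = √148387 = 385.21 km/s.

385.2 km/s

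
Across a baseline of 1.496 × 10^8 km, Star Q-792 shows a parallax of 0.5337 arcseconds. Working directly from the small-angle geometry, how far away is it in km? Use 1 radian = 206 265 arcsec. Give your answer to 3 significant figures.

θ = 0.5337″ = 0.5337/206265 = 2.5874 × 10^-6 rad.
d = B/θ = (1.496 × 10^8) / (2.5874 × 10^-6) = 5.7819 × 10^13 km.

5.78 × 10^13 km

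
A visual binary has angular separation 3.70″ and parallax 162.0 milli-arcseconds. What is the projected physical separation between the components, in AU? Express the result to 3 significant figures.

d = 1/p = 1/0.1620″ = 6.1728 pc.
At distance d (pc), an angle of θ arcsec spans θ·d AU: s = 3.70 × 6.1728 = 22.839 AU.

22.8 AU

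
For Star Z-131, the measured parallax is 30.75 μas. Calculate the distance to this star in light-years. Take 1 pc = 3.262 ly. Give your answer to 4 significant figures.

106100 light years

p = 30.75 μas = 0.00003075 arcsec.
d = 1/p = 1/0.00003075 = 32520 pc.
In light-years: 32520 × 3.262 = 1.0608 × 10^5 ly.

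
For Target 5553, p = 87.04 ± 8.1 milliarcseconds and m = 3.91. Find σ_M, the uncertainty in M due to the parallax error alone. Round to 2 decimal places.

σ_M = 0.20 mag

M = m − 5 log₁₀ d + 5 = m + 5 log₁₀ p + 5, so ∂M/∂p = 5/(p ln 10).
σ_M = (5/ln 10) · (σ_p/p) = 2.1715 × 8.1/87.04 = 2.1715 × 0.093061 = 0.20208.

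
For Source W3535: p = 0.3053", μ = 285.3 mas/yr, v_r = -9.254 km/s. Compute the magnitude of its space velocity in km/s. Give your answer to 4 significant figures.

d = 1/p = 1/0.3053″ = 3.2755 pc.
μ = 285.3 mas/yr = 0.2853 ″/yr.
v_t = 4.740 μ d = 4.740 × 0.2853 × 3.2755 = 4.4295 km/s.
v = √(v_r² + v_t²) = √((-9.254)² + 4.4295²) = √105.257 = 10.259 km/s.

10.26 km/s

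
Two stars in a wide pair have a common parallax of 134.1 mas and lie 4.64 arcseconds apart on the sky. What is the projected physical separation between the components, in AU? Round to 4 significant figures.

d = 1/p = 1/0.1341″ = 7.4571 pc.
At distance d (pc), an angle of θ arcsec spans θ·d AU: s = 4.64 × 7.4571 = 34.601 AU.

34.60 AU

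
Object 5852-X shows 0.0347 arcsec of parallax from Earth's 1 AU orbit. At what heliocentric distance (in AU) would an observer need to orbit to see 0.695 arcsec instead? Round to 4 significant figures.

20.03 AU

Parallax scales linearly with baseline: p ∝ B, so B = p_target / p_Earth × 1 AU.
B = 0.695 / 0.0347 = 20.029 AU.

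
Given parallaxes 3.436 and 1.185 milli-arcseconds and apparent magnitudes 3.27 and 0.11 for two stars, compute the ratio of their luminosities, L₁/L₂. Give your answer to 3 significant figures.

d₁ = 1/p₁ = 1/0.003436″ = 291.04 pc; d₂ = 1/p₂ = 1/0.001185″ = 843.88 pc.
M₁ = m₁ − 5 log₁₀ d₁ + 5 = 3.27 − 12.3198 + 5 = -4.0498.
M₂ = 0.11 − 14.6314 + 5 = -9.5214.
L₁/L₂ = 10^(0.4(M₂ − M₁)) = 10^(0.4 × (-5.4716)) = 10^(-2.18864) = 0.0064768.

L₁/L₂ = 0.00648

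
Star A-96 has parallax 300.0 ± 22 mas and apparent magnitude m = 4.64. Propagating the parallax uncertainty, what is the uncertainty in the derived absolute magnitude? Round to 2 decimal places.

M = m − 5 log₁₀ d + 5 = m + 5 log₁₀ p + 5, so ∂M/∂p = 5/(p ln 10).
σ_M = (5/ln 10) · (σ_p/p) = 2.1715 × 22/300.0 = 2.1715 × 0.073333 = 0.15924.

σ_M = 0.16 mag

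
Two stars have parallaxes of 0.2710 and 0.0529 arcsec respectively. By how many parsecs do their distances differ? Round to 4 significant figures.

d_A = 1/0.2710″ = 3.69 pc; d_B = 1/0.05290″ = 18.904 pc.
|d_B − d_A| = |18.904 − 3.69| = 15.214 pc.

15.21 pc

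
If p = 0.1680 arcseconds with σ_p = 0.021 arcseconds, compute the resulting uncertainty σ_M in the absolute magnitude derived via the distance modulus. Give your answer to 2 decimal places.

M = m − 5 log₁₀ d + 5 = m + 5 log₁₀ p + 5, so ∂M/∂p = 5/(p ln 10).
σ_M = (5/ln 10) · (σ_p/p) = 2.1715 × 0.021/0.1680 = 2.1715 × 0.125 = 0.27144.

σ_M = 0.27 mag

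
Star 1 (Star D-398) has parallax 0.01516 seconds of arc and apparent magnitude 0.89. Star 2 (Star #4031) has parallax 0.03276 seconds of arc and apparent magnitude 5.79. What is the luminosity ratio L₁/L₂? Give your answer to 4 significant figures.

d₁ = 1/p₁ = 1/0.01516″ = 65.963 pc; d₂ = 1/p₂ = 1/0.03276″ = 30.525 pc.
M₁ = m₁ − 5 log₁₀ d₁ + 5 = 0.89 − 9.0965 + 5 = -3.2065.
M₂ = 5.79 − 7.4233 + 5 = 3.3667.
L₁/L₂ = 10^(0.4(M₂ − M₁)) = 10^(0.4 × 6.5732) = 10^2.62928 = 425.87.

L₁/L₂ = 425.9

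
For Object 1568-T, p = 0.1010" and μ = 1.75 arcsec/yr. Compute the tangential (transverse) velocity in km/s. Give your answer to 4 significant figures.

d = 1/p = 1/0.1010″ = 9.901 pc.
v_t = 4.74 × μ × d = 4.74 × 1.75 × 9.901 = 82.129 km/s.

82.13 km/s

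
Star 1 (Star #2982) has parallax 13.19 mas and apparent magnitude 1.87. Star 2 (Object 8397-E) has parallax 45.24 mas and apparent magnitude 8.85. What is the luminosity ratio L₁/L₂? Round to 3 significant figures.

L₁/L₂ = 7290

d₁ = 1/p₁ = 1/0.01319″ = 75.815 pc; d₂ = 1/p₂ = 1/0.04524″ = 22.104 pc.
M₁ = m₁ − 5 log₁₀ d₁ + 5 = 1.87 − 9.3988 + 5 = -2.5288.
M₂ = 8.85 − 6.7224 + 5 = 7.1276.
L₁/L₂ = 10^(0.4(M₂ − M₁)) = 10^(0.4 × 9.6564) = 10^3.86256 = 7287.2.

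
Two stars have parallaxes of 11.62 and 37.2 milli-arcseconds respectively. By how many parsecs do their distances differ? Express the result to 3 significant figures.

59.2 pc

d_A = 1/0.01162″ = 86.059 pc; d_B = 1/0.03720″ = 26.882 pc.
|d_B − d_A| = |26.882 − 86.059| = 59.177 pc.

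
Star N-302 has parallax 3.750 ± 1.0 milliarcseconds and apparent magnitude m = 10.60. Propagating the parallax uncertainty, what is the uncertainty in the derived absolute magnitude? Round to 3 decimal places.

σ_M = 0.579 mag

M = m − 5 log₁₀ d + 5 = m + 5 log₁₀ p + 5, so ∂M/∂p = 5/(p ln 10).
σ_M = (5/ln 10) · (σ_p/p) = 2.1715 × 1.0/3.750 = 2.1715 × 0.26667 = 0.57907.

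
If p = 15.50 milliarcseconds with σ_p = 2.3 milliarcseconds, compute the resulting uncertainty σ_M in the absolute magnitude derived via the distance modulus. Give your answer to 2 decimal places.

M = m − 5 log₁₀ d + 5 = m + 5 log₁₀ p + 5, so ∂M/∂p = 5/(p ln 10).
σ_M = (5/ln 10) · (σ_p/p) = 2.1715 × 2.3/15.50 = 2.1715 × 0.14839 = 0.32223.

σ_M = 0.32 mag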